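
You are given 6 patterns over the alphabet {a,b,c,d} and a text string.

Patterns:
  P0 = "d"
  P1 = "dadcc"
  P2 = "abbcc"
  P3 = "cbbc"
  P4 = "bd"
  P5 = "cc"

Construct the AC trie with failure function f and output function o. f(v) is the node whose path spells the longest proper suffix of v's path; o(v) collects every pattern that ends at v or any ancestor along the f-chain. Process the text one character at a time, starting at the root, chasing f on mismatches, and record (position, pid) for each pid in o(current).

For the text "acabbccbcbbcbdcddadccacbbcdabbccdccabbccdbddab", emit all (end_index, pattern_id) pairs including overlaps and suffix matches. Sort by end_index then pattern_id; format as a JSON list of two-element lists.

Construct AC machine:
Trie nodes:
  n0 'ε': a→6 b→15 c→11 d→1
  n1 'd': a→2  [P0 ends]
  n2 'da': d→3
  n3 'dad': c→4
  n4 'dadc': c→5
  n5 'dadcc': ·  [P1 ends]
  n6 'a': b→7
  n7 'ab': b→8
  n8 'abb': c→9
  n9 'abbc': c→10
  n10 'abbcc': ·  [P2 ends]
  n11 'c': b→12 c→17
  n12 'cb': b→13
  n13 'cbb': c→14
  n14 'cbbc': ·  [P3 ends]
  n15 'b': d→16
  n16 'bd': ·  [P4 ends]
  n17 'cc': ·  [P5 ends]

BFS fail/out derivation:
  fail(1) 'd': from fail(0)=0 chase 'd': 0 ⇒ 0;  out={0}∪out(0)={0}
  fail(6) 'a': from fail(0)=0 chase 'a': 0 ⇒ 0;  out=∅∪out(0)=∅
  fail(11) 'c': from fail(0)=0 chase 'c': 0 ⇒ 0;  out=∅∪out(0)=∅
  fail(15) 'b': from fail(0)=0 chase 'b': 0 ⇒ 0;  out=∅∪out(0)=∅
  fail(2) 'da': from fail(1)=0 chase 'a': 0 ⇒ 6;  out=∅∪out(6)=∅
  fail(7) 'ab': from fail(6)=0 chase 'b': 0 ⇒ 15;  out=∅∪out(15)=∅
  fail(12) 'cb': from fail(11)=0 chase 'b': 0 ⇒ 15;  out=∅∪out(15)=∅
  fail(16) 'bd': from fail(15)=0 chase 'd': 0 ⇒ 1;  out={4}∪out(1)={0,4}
  fail(17) 'cc': from fail(11)=0 chase 'c': 0 ⇒ 11;  out={5}∪out(11)={5}
  fail(3) 'dad': from fail(2)=6 chase 'd': 6→0 ⇒ 1;  out=∅∪out(1)={0}
  fail(8) 'abb': from fail(7)=15 chase 'b': 15→0 ⇒ 15;  out=∅∪out(15)=∅
  fail(13) 'cbb': from fail(12)=15 chase 'b': 15→0 ⇒ 15;  out=∅∪out(15)=∅
  fail(4) 'dadc': from fail(3)=1 chase 'c': 1→0 ⇒ 11;  out=∅∪out(11)=∅
  fail(9) 'abbc': from fail(8)=15 chase 'c': 15→0 ⇒ 11;  out=∅∪out(11)=∅
  fail(14) 'cbbc': from fail(13)=15 chase 'c': 15→0 ⇒ 11;  out={3}∪out(11)={3}
  fail(5) 'dadcc': from fail(4)=11 chase 'c': 11 ⇒ 17;  out={1}∪out(17)={1,5}
  fail(10) 'abbcc': from fail(9)=11 chase 'c': 11 ⇒ 17;  out={2}∪out(17)={2,5}

Text stream:
i=0 'a': node 0→6
i=1 'c': node 6→11 (via fail)
i=2 'a': node 11→6 (via fail)
i=3 'b': node 6→7
i=4 'b': node 7→8
i=5 'c': node 8→9
i=6 'c': node 9→10  → match P2@[2:6],P5@[5:6]
i=7 'b': node 10→12 (via fail)
i=8 'c': node 12→11 (via fail)
i=9 'b': node 11→12
i=10 'b': node 12→13
i=11 'c': node 13→14  → match P3@[8:11]
i=12 'b': node 14→12 (via fail)
i=13 'd': node 12→16 (via fail)  → match P0@[13:13],P4@[12:13]
i=14 'c': node 16→11 (via fail)
i=15 'd': node 11→1 (via fail)  → match P0@[15:15]
i=16 'd': node 1→1 (via fail)  → match P0@[16:16]
i=17 'a': node 1→2
i=18 'd': node 2→3  → match P0@[18:18]
i=19 'c': node 3→4
i=20 'c': node 4→5  → match P1@[16:20],P5@[19:20]
i=21 'a': node 5→6 (via fail)
i=22 'c': node 6→11 (via fail)
i=23 'b': node 11→12
i=24 'b': node 12→13
i=25 'c': node 13→14  → match P3@[22:25]
i=26 'd': node 14→1 (via fail)  → match P0@[26:26]
i=27 'a': node 1→2
i=28 'b': node 2→7 (via fail)
i=29 'b': node 7→8
i=30 'c': node 8→9
i=31 'c': node 9→10  → match P2@[27:31],P5@[30:31]
i=32 'd': node 10→1 (via fail)  → match P0@[32:32]
i=33 'c': node 1→11 (via fail)
i=34 'c': node 11→17  → match P5@[33:34]
i=35 'a': node 17→6 (via fail)
i=36 'b': node 6→7
i=37 'b': node 7→8
i=38 'c': node 8→9
i=39 'c': node 9→10  → match P2@[35:39],P5@[38:39]
i=40 'd': node 10→1 (via fail)  → match P0@[40:40]
i=41 'b': node 1→15 (via fail)
i=42 'd': node 15→16  → match P0@[42:42],P4@[41:42]
i=43 'd': node 16→1 (via fail)  → match P0@[43:43]
i=44 'a': node 1→2
i=45 'b': node 2→7 (via fail)

Result: [[6,2],[6,5],[11,3],[13,0],[13,4],[15,0],[16,0],[18,0],[20,1],[20,5],[25,3],[26,0],[31,2],[31,5],[32,0],[34,5],[39,2],[39,5],[40,0],[42,0],[42,4],[43,0]]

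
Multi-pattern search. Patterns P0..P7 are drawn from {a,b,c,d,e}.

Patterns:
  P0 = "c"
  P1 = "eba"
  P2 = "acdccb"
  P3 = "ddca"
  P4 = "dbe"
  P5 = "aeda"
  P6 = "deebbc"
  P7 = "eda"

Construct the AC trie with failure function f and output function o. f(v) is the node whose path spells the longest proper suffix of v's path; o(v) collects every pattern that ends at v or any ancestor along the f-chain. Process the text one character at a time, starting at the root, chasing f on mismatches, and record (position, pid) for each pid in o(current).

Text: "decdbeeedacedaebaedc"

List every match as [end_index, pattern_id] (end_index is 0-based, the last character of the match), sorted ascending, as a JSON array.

Build:
Trie (insert patterns):
  n0 'ε': a→5 c→1 d→11 e→2
  n1 'c': ·  [P0 ends]
  n2 'e': b→3 d→25
  n3 'eb': a→4
  n4 'eba': ·  [P1 ends]
  n5 'a': c→6 e→17
  n6 'ac': d→7
  n7 'acd': c→8
  n8 'acdc': c→9
  n9 'acdcc': b→10
  n10 'acdccb': ·  [P2 ends]
  n11 'd': b→15 d→12 e→20
  n12 'dd': c→13
  n13 'ddc': a→14
  n14 'ddca': ·  [P3 ends]
  n15 'db': e→16
  n16 'dbe': ·  [P4 ends]
  n17 'ae': d→18
  n18 'aed': a→19
  n19 'aeda': ·  [P5 ends]
  n20 'de': e→21
  n21 'dee': b→22
  n22 'deeb': b→23
  n23 'deebb': c→24
  n24 'deebbc': ·  [P6 ends]
  n25 'ed': a→26
  n26 'eda': ·  [P7 ends]

Failure links (BFS by depth):
  n1('c'): parent n0 fail=0; on 'c' 0 → fail=0;  out {0}∪∅={0}
  n2('e'): parent n0 fail=0; on 'e' 0 → fail=0;  out ∅∪∅=∅
  n5('a'): parent n0 fail=0; on 'a' 0 → fail=0;  out ∅∪∅=∅
  n11('d'): parent n0 fail=0; on 'd' 0 → fail=0;  out ∅∪∅=∅
  n3('eb'): parent n2 fail=0; on 'b' 0 → fail=0;  out ∅∪∅=∅
  n6('ac'): parent n5 fail=0; on 'c' 0 → fail=1;  out ∅∪{0}={0}
  n12('dd'): parent n11 fail=0; on 'd' 0 → fail=11;  out ∅∪∅=∅
  n15('db'): parent n11 fail=0; on 'b' 0 → fail=0;  out ∅∪∅=∅
  n17('ae'): parent n5 fail=0; on 'e' 0 → fail=2;  out ∅∪∅=∅
  n20('de'): parent n11 fail=0; on 'e' 0 → fail=2;  out ∅∪∅=∅
  n25('ed'): parent n2 fail=0; on 'd' 0 → fail=11;  out ∅∪∅=∅
  n4('eba'): parent n3 fail=0; on 'a' 0 → fail=5;  out {1}∪∅={1}
  n7('acd'): parent n6 fail=1; on 'd' 1→0 → fail=11;  out ∅∪∅=∅
  n13('ddc'): parent n12 fail=11; on 'c' 11→0 → fail=1;  out ∅∪{0}={0}
  n16('dbe'): parent n15 fail=0; on 'e' 0 → fail=2;  out {4}∪∅={4}
  n18('aed'): parent n17 fail=2; on 'd' 2 → fail=25;  out ∅∪∅=∅
  n21('dee'): parent n20 fail=2; on 'e' 2→0 → fail=2;  out ∅∪∅=∅
  n26('eda'): parent n25 fail=11; on 'a' 11→0 → fail=5;  out {7}∪∅={7}
  n8('acdc'): parent n7 fail=11; on 'c' 11→0 → fail=1;  out ∅∪{0}={0}
  n14('ddca'): parent n13 fail=1; on 'a' 1→0 → fail=5;  out {3}∪∅={3}
  n19('aeda'): parent n18 fail=25; on 'a' 25 → fail=26;  out {5}∪{7}={5,7}
  n22('deeb'): parent n21 fail=2; on 'b' 2 → fail=3;  out ∅∪∅=∅
  n9('acdcc'): parent n8 fail=1; on 'c' 1→0 → fail=1;  out ∅∪{0}={0}
  n23('deebb'): parent n22 fail=3; on 'b' 3→0 → fail=0;  out ∅∪∅=∅
  n10('acdccb'): parent n9 fail=1; on 'b' 1→0 → fail=0;  out {2}∪∅={2}
  n24('deebbc'): parent n23 fail=0; on 'c' 0 → fail=1;  out {6}∪{0}={0,6}

Scan:
[0] read 'd'  n0⇒n11
[1] read 'e'  n11⇒n20
[2] read 'c'  n20⇒n1 ·f  → match P0@[2:2]
[3] read 'd'  n1⇒n11 ·f
[4] read 'b'  n11⇒n15
[5] read 'e'  n15⇒n16  → match P4@[3:5]
[6] read 'e'  n16⇒n2 ·f
[7] read 'e'  n2⇒n2 ·f
[8] read 'd'  n2⇒n25
[9] read 'a'  n25⇒n26  → match P7@[7:9]
[10] read 'c'  n26⇒n6 ·f  → match P0@[10:10]
[11] read 'e'  n6⇒n2 ·f
[12] read 'd'  n2⇒n25
[13] read 'a'  n25⇒n26  → match P7@[11:13]
[14] read 'e'  n26⇒n17 ·f
[15] read 'b'  n17⇒n3 ·f
[16] read 'a'  n3⇒n4  → match P1@[14:16]
[17] read 'e'  n4⇒n17 ·f
[18] read 'd'  n17⇒n18
[19] read 'c'  n18⇒n1 ·f  → match P0@[19:19]

Matches: [[2,0],[5,4],[9,7],[10,0],[13,7],[16,1],[19,0]]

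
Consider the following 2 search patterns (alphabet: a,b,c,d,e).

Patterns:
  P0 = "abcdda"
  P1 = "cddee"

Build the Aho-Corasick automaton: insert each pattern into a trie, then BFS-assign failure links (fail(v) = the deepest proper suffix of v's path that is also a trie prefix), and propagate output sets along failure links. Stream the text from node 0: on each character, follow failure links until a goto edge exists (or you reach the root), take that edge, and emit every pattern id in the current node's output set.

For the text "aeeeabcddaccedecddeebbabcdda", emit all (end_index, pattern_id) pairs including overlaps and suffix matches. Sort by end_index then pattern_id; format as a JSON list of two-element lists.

Construct AC machine:
Trie nodes:
  0='ε' goto a→1 c→7
  1='a' goto b→2
  2='ab' goto c→3
  3='abc' goto d→4
  4='abcd' goto d→5
  5='abcdd' goto a→6
  6='abcdda' goto ·  ←P0
  7='c' goto d→8
  8='cd' goto d→9
  9='cdd' goto e→10
  10='cdde' goto e→11
  11='cddee' goto ·  ←P1

Failure links (BFS by depth):
  fail(1) 'a': from fail(0)=0 chase 'a': 0 ⇒ 0;  out=∅∪out(0)=∅
  fail(7) 'c': from fail(0)=0 chase 'c': 0 ⇒ 0;  out=∅∪out(0)=∅
  fail(2) 'ab': from fail(1)=0 chase 'b': 0 ⇒ 0;  out=∅∪out(0)=∅
  fail(8) 'cd': from fail(7)=0 chase 'd': 0 ⇒ 0;  out=∅∪out(0)=∅
  fail(3) 'abc': from fail(2)=0 chase 'c': 0 ⇒ 7;  out=∅∪out(7)=∅
  fail(9) 'cdd': from fail(8)=0 chase 'd': 0 ⇒ 0;  out=∅∪out(0)=∅
  fail(4) 'abcd': from fail(3)=7 chase 'd': 7 ⇒ 8;  out=∅∪out(8)=∅
  fail(10) 'cdde': from fail(9)=0 chase 'e': 0 ⇒ 0;  out=∅∪out(0)=∅
  fail(5) 'abcdd': from fail(4)=8 chase 'd': 8 ⇒ 9;  out=∅∪out(9)=∅
  fail(11) 'cddee': from fail(10)=0 chase 'e': 0 ⇒ 0;  out={1}∪out(0)={1}
  fail(6) 'abcdda': from fail(5)=9 chase 'a': 9→0 ⇒ 1;  out={0}∪out(1)={0}

Scan:
i=0 'a': node 0→1
i=1 'e': node 1→0 (via fail)
i=2 'e': node 0→0
i=3 'e': node 0→0
i=4 'a': node 0→1
i=5 'b': node 1→2
i=6 'c': node 2→3
i=7 'd': node 3→4
i=8 'd': node 4→5
i=9 'a': node 5→6  → match P0@[4:9]
i=10 'c': node 6→7 (via fail)
i=11 'c': node 7→7 (via fail)
i=12 'e': node 7→0 (via fail)
i=13 'd': node 0→0
i=14 'e': node 0→0
i=15 'c': node 0→7
i=16 'd': node 7→8
i=17 'd': node 8→9
i=18 'e': node 9→10
i=19 'e': node 10→11  → match P1@[15:19]
i=20 'b': node 11→0 (via fail)
i=21 'b': node 0→0
i=22 'a': node 0→1
i=23 'b': node 1→2
i=24 'c': node 2→3
i=25 'd': node 3→4
i=26 'd': node 4→5
i=27 'a': node 5→6  → match P0@[22:27]

All matches (sorted): [[9,0],[19,1],[27,0]]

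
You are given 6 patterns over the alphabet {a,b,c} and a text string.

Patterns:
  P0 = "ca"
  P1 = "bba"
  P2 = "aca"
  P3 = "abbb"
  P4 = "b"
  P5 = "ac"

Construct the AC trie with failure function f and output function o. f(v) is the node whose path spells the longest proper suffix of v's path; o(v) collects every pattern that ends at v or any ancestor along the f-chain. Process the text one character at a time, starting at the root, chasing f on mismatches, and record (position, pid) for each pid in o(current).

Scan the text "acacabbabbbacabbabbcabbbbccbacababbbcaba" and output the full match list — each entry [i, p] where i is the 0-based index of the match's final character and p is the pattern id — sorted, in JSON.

Build automaton:
Trie nodes:
  n0 'ε': a→6 b→3 c→1
  n1 'c': a→2
  n2 'ca': ·  ←P0
  n3 'b': b→4  ←P4
  n4 'bb': a→5
  n5 'bba': ·  ←P1
  n6 'a': b→9 c→7
  n7 'ac': a→8  ←P5
  n8 'aca': ·  ←P2
  n9 'ab': b→10
  n10 'abb': b→11
  n11 'abbb': ·  ←P3

Failure links (BFS by depth):
  n1('c'): parent n0 fail=0; on 'c' 0 → fail=0;  out ∅∪∅=∅
  n3('b'): parent n0 fail=0; on 'b' 0 → fail=0;  out {4}∪∅={4}
  n6('a'): parent n0 fail=0; on 'a' 0 → fail=0;  out ∅∪∅=∅
  n2('ca'): parent n1 fail=0; on 'a' 0 → fail=6;  out {0}∪∅={0}
  n4('bb'): parent n3 fail=0; on 'b' 0 → fail=3;  out ∅∪{4}={4}
  n7('ac'): parent n6 fail=0; on 'c' 0 → fail=1;  out {5}∪∅={5}
  n9('ab'): parent n6 fail=0; on 'b' 0 → fail=3;  out ∅∪{4}={4}
  n5('bba'): parent n4 fail=3; on 'a' 3→0 → fail=6;  out {1}∪∅={1}
  n8('aca'): parent n7 fail=1; on 'a' 1 → fail=2;  out {2}∪{0}={0,2}
  n10('abb'): parent n9 fail=3; on 'b' 3 → fail=4;  out ∅∪{4}={4}
  n11('abbb'): parent n10 fail=4; on 'b' 4→3 → fail=4;  out {3}∪{4}={3,4}

Run:
[0] read 'a'  n0⇒n6
[1] read 'c'  n6⇒n7  → match P5@[0:1]
[2] read 'a'  n7⇒n8  → match P0@[1:2],P2@[0:2]
[3] read 'c'  n8⇒n7 (fail-walked)  → match P5@[2:3]
[4] read 'a'  n7⇒n8  → match P0@[3:4],P2@[2:4]
[5] read 'b'  n8⇒n9 (fail-walked)  → match P4@[5:5]
[6] read 'b'  n9⇒n10  → match P4@[6:6]
[7] read 'a'  n10⇒n5 (fail-walked)  → match P1@[5:7]
[8] read 'b'  n5⇒n9 (fail-walked)  → match P4@[8:8]
[9] read 'b'  n9⇒n10  → match P4@[9:9]
[10] read 'b'  n10⇒n11  → match P3@[7:10],P4@[10:10]
[11] read 'a'  n11⇒n5 (fail-walked)  → match P1@[9:11]
[12] read 'c'  n5⇒n7 (fail-walked)  → match P5@[11:12]
[13] read 'a'  n7⇒n8  → match P0@[12:13],P2@[11:13]
[14] read 'b'  n8⇒n9 (fail-walked)  → match P4@[14:14]
[15] read 'b'  n9⇒n10  → match P4@[15:15]
[16] read 'a'  n10⇒n5 (fail-walked)  → match P1@[14:16]
[17] read 'b'  n5⇒n9 (fail-walked)  → match P4@[17:17]
[18] read 'b'  n9⇒n10  → match P4@[18:18]
[19] read 'c'  n10⇒n1 (fail-walked)
[20] read 'a'  n1⇒n2  → match P0@[19:20]
[21] read 'b'  n2⇒n9 (fail-walked)  → match P4@[21:21]
[22] read 'b'  n9⇒n10  → match P4@[22:22]
[23] read 'b'  n10⇒n11  → match P3@[20:23],P4@[23:23]
[24] read 'b'  n11⇒n4 (fail-walked)  → match P4@[24:24]
[25] read 'c'  n4⇒n1 (fail-walked)
[26] read 'c'  n1⇒n1 (fail-walked)
[27] read 'b'  n1⇒n3 (fail-walked)  → match P4@[27:27]
[28] read 'a'  n3⇒n6 (fail-walked)
[29] read 'c'  n6⇒n7  → match P5@[28:29]
[30] read 'a'  n7⇒n8  → match P0@[29:30],P2@[28:30]
[31] read 'b'  n8⇒n9 (fail-walked)  → match P4@[31:31]
[32] read 'a'  n9⇒n6 (fail-walked)
[33] read 'b'  n6⇒n9  → match P4@[33:33]
[34] read 'b'  n9⇒n10  → match P4@[34:34]
[35] read 'b'  n10⇒n11  → match P3@[32:35],P4@[35:35]
[36] read 'c'  n11⇒n1 (fail-walked)
[37] read 'a'  n1⇒n2  → match P0@[36:37]
[38] read 'b'  n2⇒n9 (fail-walked)  → match P4@[38:38]
[39] read 'a'  n9⇒n6 (fail-walked)

Matches: [[1,5],[2,0],[2,2],[3,5],[4,0],[4,2],[5,4],[6,4],[7,1],[8,4],[9,4],[10,3],[10,4],[11,1],[12,5],[13,0],[13,2],[14,4],[15,4],[16,1],[17,4],[18,4],[20,0],[21,4],[22,4],[23,3],[23,4],[24,4],[27,4],[29,5],[30,0],[30,2],[31,4],[33,4],[34,4],[35,3],[35,4],[37,0],[38,4]]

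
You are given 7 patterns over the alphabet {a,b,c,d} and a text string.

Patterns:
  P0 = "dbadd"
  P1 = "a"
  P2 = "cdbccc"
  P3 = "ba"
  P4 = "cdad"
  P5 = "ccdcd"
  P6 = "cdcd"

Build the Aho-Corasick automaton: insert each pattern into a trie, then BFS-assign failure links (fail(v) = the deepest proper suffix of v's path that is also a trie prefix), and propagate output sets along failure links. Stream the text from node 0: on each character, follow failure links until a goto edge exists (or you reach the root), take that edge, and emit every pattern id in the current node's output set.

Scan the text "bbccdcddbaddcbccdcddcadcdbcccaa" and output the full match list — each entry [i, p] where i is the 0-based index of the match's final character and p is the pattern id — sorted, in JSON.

Build:
Trie (insert patterns):
  0='ε' goto a→6 b→13 c→7 d→1
  1='d' goto b→2
  2='db' goto a→3
  3='dba' goto d→4
  4='dbad' goto d→5
  5='dbadd' goto ·  [P0 ends]
  6='a' goto ·  [P1 ends]
  7='c' goto c→17 d→8
  8='cd' goto a→15 b→9 c→21
  9='cdb' goto c→10
  10='cdbc' goto c→11
  11='cdbcc' goto c→12
  12='cdbccc' goto ·  [P2 ends]
  13='b' goto a→14
  14='ba' goto ·  [P3 ends]
  15='cda' goto d→16
  16='cdad' goto ·  [P4 ends]
  17='cc' goto d→18
  18='ccd' goto c→19
  19='ccdc' goto d→20
  20='ccdcd' goto ·  [P5 ends]
  21='cdc' goto d→22
  22='cdcd' goto ·  [P6 ends]

Failure links (BFS by depth):
  n1('d'): parent n0 fail=0; on 'd' 0 → fail=0;  out ∅∪∅=∅
  n6('a'): parent n0 fail=0; on 'a' 0 → fail=0;  out {1}∪∅={1}
  n7('c'): parent n0 fail=0; on 'c' 0 → fail=0;  out ∅∪∅=∅
  n13('b'): parent n0 fail=0; on 'b' 0 → fail=0;  out ∅∪∅=∅
  n2('db'): parent n1 fail=0; on 'b' 0 → fail=13;  out ∅∪∅=∅
  n8('cd'): parent n7 fail=0; on 'd' 0 → fail=1;  out ∅∪∅=∅
  n14('ba'): parent n13 fail=0; on 'a' 0 → fail=6;  out {3}∪{1}={1,3}
  n17('cc'): parent n7 fail=0; on 'c' 0 → fail=7;  out ∅∪∅=∅
  n3('dba'): parent n2 fail=13; on 'a' 13 → fail=14;  out ∅∪{1,3}={1,3}
  n9('cdb'): parent n8 fail=1; on 'b' 1 → fail=2;  out ∅∪∅=∅
  n15('cda'): parent n8 fail=1; on 'a' 1→0 → fail=6;  out ∅∪{1}={1}
  n18('ccd'): parent n17 fail=7; on 'd' 7 → fail=8;  out ∅∪∅=∅
  n21('cdc'): parent n8 fail=1; on 'c' 1→0 → fail=7;  out ∅∪∅=∅
  n4('dbad'): parent n3 fail=14; on 'd' 14→6→0 → fail=1;  out ∅∪∅=∅
  n10('cdbc'): parent n9 fail=2; on 'c' 2→13→0 → fail=7;  out ∅∪∅=∅
  n16('cdad'): parent n15 fail=6; on 'd' 6→0 → fail=1;  out {4}∪∅={4}
  n19('ccdc'): parent n18 fail=8; on 'c' 8 → fail=21;  out ∅∪∅=∅
  n22('cdcd'): parent n21 fail=7; on 'd' 7 → fail=8;  out {6}∪∅={6}
  n5('dbadd'): parent n4 fail=1; on 'd' 1→0 → fail=1;  out {0}∪∅={0}
  n11('cdbcc'): parent n10 fail=7; on 'c' 7 → fail=17;  out ∅∪∅=∅
  n20('ccdcd'): parent n19 fail=21; on 'd' 21 → fail=22;  out {5}∪{6}={5,6}
  n12('cdbccc'): parent n11 fail=17; on 'c' 17→7 → fail=17;  out {2}∪∅={2}

Text stream:
pos 0 'b': at 13
pos 1 'b': at 13 (via fail)
pos 2 'c': at 7 (via fail)
pos 3 'c': at 17
pos 4 'd': at 18
pos 5 'c': at 19
pos 6 'd': at 20  → match P5@[2:6],P6@[3:6]
pos 7 'd': at 1 (via fail)
pos 8 'b': at 2
pos 9 'a': at 3  → match P1@[9:9],P3@[8:9]
pos 10 'd': at 4
pos 11 'd': at 5  → match P0@[7:11]
pos 12 'c': at 7 (via fail)
pos 13 'b': at 13 (via fail)
pos 14 'c': at 7 (via fail)
pos 15 'c': at 17
pos 16 'd': at 18
pos 17 'c': at 19
pos 18 'd': at 20  → match P5@[14:18],P6@[15:18]
pos 19 'd': at 1 (via fail)
pos 20 'c': at 7 (via fail)
pos 21 'a': at 6 (via fail)  → match P1@[21:21]
pos 22 'd': at 1 (via fail)
pos 23 'c': at 7 (via fail)
pos 24 'd': at 8
pos 25 'b': at 9
pos 26 'c': at 10
pos 27 'c': at 11
pos 28 'c': at 12  → match P2@[23:28]
pos 29 'a': at 6 (via fail)  → match P1@[29:29]
pos 30 'a': at 6 (via fail)  → match P1@[30:30]

All matches (sorted): [[6,5],[6,6],[9,1],[9,3],[11,0],[18,5],[18,6],[21,1],[28,2],[29,1],[30,1]]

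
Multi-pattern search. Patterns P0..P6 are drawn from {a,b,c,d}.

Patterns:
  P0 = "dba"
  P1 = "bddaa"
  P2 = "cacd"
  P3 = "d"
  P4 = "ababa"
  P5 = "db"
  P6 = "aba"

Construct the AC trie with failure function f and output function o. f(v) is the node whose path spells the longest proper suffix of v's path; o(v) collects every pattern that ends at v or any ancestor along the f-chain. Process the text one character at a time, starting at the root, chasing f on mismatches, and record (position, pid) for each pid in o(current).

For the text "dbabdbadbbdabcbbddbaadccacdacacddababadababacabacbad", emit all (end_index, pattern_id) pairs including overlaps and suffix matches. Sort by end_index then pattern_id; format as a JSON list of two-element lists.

Build automaton:
Trie nodes:
  n0 'ε': a→13 b→4 c→9 d→1
  n1 'd': b→2  ←P3
  n2 'db': a→3  ←P5
  n3 'dba': ·  ←P0
  n4 'b': d→5
  n5 'bd': d→6
  n6 'bdd': a→7
  n7 'bdda': a→8
  n8 'bddaa': ·  ←P1
  n9 'c': a→10
  n10 'ca': c→11
  n11 'cac': d→12
  n12 'cacd': ·  ←P2
  n13 'a': b→14
  n14 'ab': a→15
  n15 'aba': b→16  ←P6
  n16 'abab': a→17
  n17 'ababa': ·  ←P4

BFS fail/out derivation:
  fail(1) 'd': from fail(0)=0 chase 'd': 0 ⇒ 0;  out={3}∪out(0)={3}
  fail(4) 'b': from fail(0)=0 chase 'b': 0 ⇒ 0;  out=∅∪out(0)=∅
  fail(9) 'c': from fail(0)=0 chase 'c': 0 ⇒ 0;  out=∅∪out(0)=∅
  fail(13) 'a': from fail(0)=0 chase 'a': 0 ⇒ 0;  out=∅∪out(0)=∅
  fail(2) 'db': from fail(1)=0 chase 'b': 0 ⇒ 4;  out={5}∪out(4)={5}
  fail(5) 'bd': from fail(4)=0 chase 'd': 0 ⇒ 1;  out=∅∪out(1)={3}
  fail(10) 'ca': from fail(9)=0 chase 'a': 0 ⇒ 13;  out=∅∪out(13)=∅
  fail(14) 'ab': from fail(13)=0 chase 'b': 0 ⇒ 4;  out=∅∪out(4)=∅
  fail(3) 'dba': from fail(2)=4 chase 'a': 4→0 ⇒ 13;  out={0}∪out(13)={0}
  fail(6) 'bdd': from fail(5)=1 chase 'd': 1→0 ⇒ 1;  out=∅∪out(1)={3}
  fail(11) 'cac': from fail(10)=13 chase 'c': 13→0 ⇒ 9;  out=∅∪out(9)=∅
  fail(15) 'aba': from fail(14)=4 chase 'a': 4→0 ⇒ 13;  out={6}∪out(13)={6}
  fail(7) 'bdda': from fail(6)=1 chase 'a': 1→0 ⇒ 13;  out=∅∪out(13)=∅
  fail(12) 'cacd': from fail(11)=9 chase 'd': 9→0 ⇒ 1;  out={2}∪out(1)={2,3}
  fail(16) 'abab': from fail(15)=13 chase 'b': 13 ⇒ 14;  out=∅∪out(14)=∅
  fail(8) 'bddaa': from fail(7)=13 chase 'a': 13→0 ⇒ 13;  out={1}∪out(13)={1}
  fail(17) 'ababa': from fail(16)=14 chase 'a': 14 ⇒ 15;  out={4}∪out(15)={4,6}

Run:
[0] read 'd'  n0⇒n1  → match P3@[0:0]
[1] read 'b'  n1⇒n2  → match P5@[0:1]
[2] read 'a'  n2⇒n3  → match P0@[0:2]
[3] read 'b'  n3⇒n14 (via fail)
[4] read 'd'  n14⇒n5 (via fail)  → match P3@[4:4]
[5] read 'b'  n5⇒n2 (via fail)  → match P5@[4:5]
[6] read 'a'  n2⇒n3  → match P0@[4:6]
[7] read 'd'  n3⇒n1 (via fail)  → match P3@[7:7]
[8] read 'b'  n1⇒n2  → match P5@[7:8]
[9] read 'b'  n2⇒n4 (via fail)
[10] read 'd'  n4⇒n5  → match P3@[10:10]
[11] read 'a'  n5⇒n13 (via fail)
[12] read 'b'  n13⇒n14
[13] read 'c'  n14⇒n9 (via fail)
[14] read 'b'  n9⇒n4 (via fail)
[15] read 'b'  n4⇒n4 (via fail)
[16] read 'd'  n4⇒n5  → match P3@[16:16]
[17] read 'd'  n5⇒n6  → match P3@[17:17]
[18] read 'b'  n6⇒n2 (via fail)  → match P5@[17:18]
[19] read 'a'  n2⇒n3  → match P0@[17:19]
[20] read 'a'  n3⇒n13 (via fail)
[21] read 'd'  n13⇒n1 (via fail)  → match P3@[21:21]
[22] read 'c'  n1⇒n9 (via fail)
[23] read 'c'  n9⇒n9 (via fail)
[24] read 'a'  n9⇒n10
[25] read 'c'  n10⇒n11
[26] read 'd'  n11⇒n12  → match P2@[23:26],P3@[26:26]
[27] read 'a'  n12⇒n13 (via fail)
[28] read 'c'  n13⇒n9 (via fail)
[29] read 'a'  n9⇒n10
[30] read 'c'  n10⇒n11
[31] read 'd'  n11⇒n12  → match P2@[28:31],P3@[31:31]
[32] read 'd'  n12⇒n1 (via fail)  → match P3@[32:32]
[33] read 'a'  n1⇒n13 (via fail)
[34] read 'b'  n13⇒n14
[35] read 'a'  n14⇒n15  → match P6@[33:35]
[36] read 'b'  n15⇒n16
[37] read 'a'  n16⇒n17  → match P4@[33:37],P6@[35:37]
[38] read 'd'  n17⇒n1 (via fail)  → match P3@[38:38]
[39] read 'a'  n1⇒n13 (via fail)
[40] read 'b'  n13⇒n14
[41] read 'a'  n14⇒n15  → match P6@[39:41]
[42] read 'b'  n15⇒n16
[43] read 'a'  n16⇒n17  → match P4@[39:43],P6@[41:43]
[44] read 'c'  n17⇒n9 (via fail)
[45] read 'a'  n9⇒n10
[46] read 'b'  n10⇒n14 (via fail)
[47] read 'a'  n14⇒n15  → match P6@[45:47]
[48] read 'c'  n15⇒n9 (via fail)
[49] read 'b'  n9⇒n4 (via fail)
[50] read 'a'  n4⇒n13 (via fail)
[51] read 'd'  n13⇒n1 (via fail)  → match P3@[51:51]

All matches (sorted): [[0,3],[1,5],[2,0],[4,3],[5,5],[6,0],[7,3],[8,5],[10,3],[16,3],[17,3],[18,5],[19,0],[21,3],[26,2],[26,3],[31,2],[31,3],[32,3],[35,6],[37,4],[37,6],[38,3],[41,6],[43,4],[43,6],[47,6],[51,3]]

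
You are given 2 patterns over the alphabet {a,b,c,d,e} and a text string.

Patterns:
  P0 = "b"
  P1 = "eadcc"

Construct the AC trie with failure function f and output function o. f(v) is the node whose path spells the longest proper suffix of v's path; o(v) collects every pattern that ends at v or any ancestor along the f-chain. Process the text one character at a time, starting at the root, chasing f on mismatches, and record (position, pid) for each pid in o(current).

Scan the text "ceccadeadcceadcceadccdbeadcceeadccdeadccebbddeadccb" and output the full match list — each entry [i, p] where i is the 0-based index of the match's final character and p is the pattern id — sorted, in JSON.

Build:
Trie nodes:
  n0 'ε': b→1 e→2
  n1 'b': ·  [P0 ends]
  n2 'e': a→3
  n3 'ea': d→4
  n4 'ead': c→5
  n5 'eadc': c→6
  n6 'eadcc': ·  [P1 ends]

Failure links (BFS by depth):
  fail(1) 'b': from fail(0)=0 chase 'b': 0 ⇒ 0;  out={0}∪out(0)={0}
  fail(2) 'e': from fail(0)=0 chase 'e': 0 ⇒ 0;  out=∅∪out(0)=∅
  fail(3) 'ea': from fail(2)=0 chase 'a': 0 ⇒ 0;  out=∅∪out(0)=∅
  fail(4) 'ead': from fail(3)=0 chase 'd': 0 ⇒ 0;  out=∅∪out(0)=∅
  fail(5) 'eadc': from fail(4)=0 chase 'c': 0 ⇒ 0;  out=∅∪out(0)=∅
  fail(6) 'eadcc': from fail(5)=0 chase 'c': 0 ⇒ 0;  out={1}∪out(0)={1}

Run:
pos 0 'c': at 0
pos 1 'e': at 2
pos 2 'c': at 0 (fail-walked)
pos 3 'c': at 0
pos 4 'a': at 0
pos 5 'd': at 0
pos 6 'e': at 2
pos 7 'a': at 3
pos 8 'd': at 4
pos 9 'c': at 5
pos 10 'c': at 6  → match P1@[6:10]
pos 11 'e': at 2 (fail-walked)
pos 12 'a': at 3
pos 13 'd': at 4
pos 14 'c': at 5
pos 15 'c': at 6  → match P1@[11:15]
pos 16 'e': at 2 (fail-walked)
pos 17 'a': at 3
pos 18 'd': at 4
pos 19 'c': at 5
pos 20 'c': at 6  → match P1@[16:20]
pos 21 'd': at 0 (fail-walked)
pos 22 'b': at 1  → match P0@[22:22]
pos 23 'e': at 2 (fail-walked)
pos 24 'a': at 3
pos 25 'd': at 4
pos 26 'c': at 5
pos 27 'c': at 6  → match P1@[23:27]
pos 28 'e': at 2 (fail-walked)
pos 29 'e': at 2 (fail-walked)
pos 30 'a': at 3
pos 31 'd': at 4
pos 32 'c': at 5
pos 33 'c': at 6  → match P1@[29:33]
pos 34 'd': at 0 (fail-walked)
pos 35 'e': at 2
pos 36 'a': at 3
pos 37 'd': at 4
pos 38 'c': at 5
pos 39 'c': at 6  → match P1@[35:39]
pos 40 'e': at 2 (fail-walked)
pos 41 'b': at 1 (fail-walked)  → match P0@[41:41]
pos 42 'b': at 1 (fail-walked)  → match P0@[42:42]
pos 43 'd': at 0 (fail-walked)
pos 44 'd': at 0
pos 45 'e': at 2
pos 46 'a': at 3
pos 47 'd': at 4
pos 48 'c': at 5
pos 49 'c': at 6  → match P1@[45:49]
pos 50 'b': at 1 (fail-walked)  → match P0@[50:50]

Result: [[10,1],[15,1],[20,1],[22,0],[27,1],[33,1],[39,1],[41,0],[42,0],[49,1],[50,0]]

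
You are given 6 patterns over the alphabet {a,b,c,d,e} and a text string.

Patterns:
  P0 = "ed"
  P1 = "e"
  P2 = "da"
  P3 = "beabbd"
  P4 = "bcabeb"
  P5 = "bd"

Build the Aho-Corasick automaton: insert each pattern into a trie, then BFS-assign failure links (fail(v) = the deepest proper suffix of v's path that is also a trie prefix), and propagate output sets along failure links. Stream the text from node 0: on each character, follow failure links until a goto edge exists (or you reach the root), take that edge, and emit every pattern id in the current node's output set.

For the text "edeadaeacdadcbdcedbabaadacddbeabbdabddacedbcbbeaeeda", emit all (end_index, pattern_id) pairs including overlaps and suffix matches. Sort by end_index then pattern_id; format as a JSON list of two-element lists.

Construct AC machine:
Trie nodes:
  n0 'ε': b→5 d→3 e→1
  n1 'e': d→2  [P1 ends]
  n2 'ed': ·  [P0 ends]
  n3 'd': a→4
  n4 'da': ·  [P2 ends]
  n5 'b': c→11 d→16 e→6
  n6 'be': a→7
  n7 'bea': b→8
  n8 'beab': b→9
  n9 'beabb': d→10
  n10 'beabbd': ·  [P3 ends]
  n11 'bc': a→12
  n12 'bca': b→13
  n13 'bcab': e→14
  n14 'bcabe': b→15
  n15 'bcabeb': ·  [P4 ends]
  n16 'bd': ·  [P5 ends]

Failure links (BFS by depth):
  fail(1) 'e': from fail(0)=0 chase 'e': 0 ⇒ 0;  out={1}∪out(0)={1}
  fail(3) 'd': from fail(0)=0 chase 'd': 0 ⇒ 0;  out=∅∪out(0)=∅
  fail(5) 'b': from fail(0)=0 chase 'b': 0 ⇒ 0;  out=∅∪out(0)=∅
  fail(2) 'ed': from fail(1)=0 chase 'd': 0 ⇒ 3;  out={0}∪out(3)={0}
  fail(4) 'da': from fail(3)=0 chase 'a': 0 ⇒ 0;  out={2}∪out(0)={2}
  fail(6) 'be': from fail(5)=0 chase 'e': 0 ⇒ 1;  out=∅∪out(1)={1}
  fail(11) 'bc': from fail(5)=0 chase 'c': 0 ⇒ 0;  out=∅∪out(0)=∅
  fail(16) 'bd': from fail(5)=0 chase 'd': 0 ⇒ 3;  out={5}∪out(3)={5}
  fail(7) 'bea': from fail(6)=1 chase 'a': 1→0 ⇒ 0;  out=∅∪out(0)=∅
  fail(12) 'bca': from fail(11)=0 chase 'a': 0 ⇒ 0;  out=∅∪out(0)=∅
  fail(8) 'beab': from fail(7)=0 chase 'b': 0 ⇒ 5;  out=∅∪out(5)=∅
  fail(13) 'bcab': from fail(12)=0 chase 'b': 0 ⇒ 5;  out=∅∪out(5)=∅
  fail(9) 'beabb': from fail(8)=5 chase 'b': 5→0 ⇒ 5;  out=∅∪out(5)=∅
  fail(14) 'bcabe': from fail(13)=5 chase 'e': 5 ⇒ 6;  out=∅∪out(6)={1}
  fail(10) 'beabbd': from fail(9)=5 chase 'd': 5 ⇒ 16;  out={3}∪out(16)={3,5}
  fail(15) 'bcabeb': from fail(14)=6 chase 'b': 6→1→0 ⇒ 5;  out={4}∪out(5)={4}

Text stream:
[0] read 'e'  n0⇒n1  ** P1@[0:0]
[1] read 'd'  n1⇒n2  ** P0@[0:1]
[2] read 'e'  n2⇒n1 (via fail)  ** P1@[2:2]
[3] read 'a'  n1⇒n0 (via fail)
[4] read 'd'  n0⇒n3
[5] read 'a'  n3⇒n4  ** P2@[4:5]
[6] read 'e'  n4⇒n1 (via fail)  ** P1@[6:6]
[7] read 'a'  n1⇒n0 (via fail)
[8] read 'c'  n0⇒n0
[9] read 'd'  n0⇒n3
[10] read 'a'  n3⇒n4  ** P2@[9:10]
[11] read 'd'  n4⇒n3 (via fail)
[12] read 'c'  n3⇒n0 (via fail)
[13] read 'b'  n0⇒n5
[14] read 'd'  n5⇒n16  ** P5@[13:14]
[15] read 'c'  n16⇒n0 (via fail)
[16] read 'e'  n0⇒n1  ** P1@[16:16]
[17] read 'd'  n1⇒n2  ** P0@[16:17]
[18] read 'b'  n2⇒n5 (via fail)
[19] read 'a'  n5⇒n0 (via fail)
[20] read 'b'  n0⇒n5
[21] read 'a'  n5⇒n0 (via fail)
[22] read 'a'  n0⇒n0
[23] read 'd'  n0⇒n3
[24] read 'a'  n3⇒n4  ** P2@[23:24]
[25] read 'c'  n4⇒n0 (via fail)
[26] read 'd'  n0⇒n3
[27] read 'd'  n3⇒n3 (via fail)
[28] read 'b'  n3⇒n5 (via fail)
[29] read 'e'  n5⇒n6  ** P1@[29:29]
[30] read 'a'  n6⇒n7
[31] read 'b'  n7⇒n8
[32] read 'b'  n8⇒n9
[33] read 'd'  n9⇒n10  ** P3@[28:33],P5@[32:33]
[34] read 'a'  n10⇒n4 (via fail)  ** P2@[33:34]
[35] read 'b'  n4⇒n5 (via fail)
[36] read 'd'  n5⇒n16  ** P5@[35:36]
[37] read 'd'  n16⇒n3 (via fail)
[38] read 'a'  n3⇒n4  ** P2@[37:38]
[39] read 'c'  n4⇒n0 (via fail)
[40] read 'e'  n0⇒n1  ** P1@[40:40]
[41] read 'd'  n1⇒n2  ** P0@[40:41]
[42] read 'b'  n2⇒n5 (via fail)
[43] read 'c'  n5⇒n11
[44] read 'b'  n11⇒n5 (via fail)
[45] read 'b'  n5⇒n5 (via fail)
[46] read 'e'  n5⇒n6  ** P1@[46:46]
[47] read 'a'  n6⇒n7
[48] read 'e'  n7⇒n1 (via fail)  ** P1@[48:48]
[49] read 'e'  n1⇒n1 (via fail)  ** P1@[49:49]
[50] read 'd'  n1⇒n2  ** P0@[49:50]
[51] read 'a'  n2⇒n4 (via fail)  ** P2@[50:51]

Matches: [[0,1],[1,0],[2,1],[5,2],[6,1],[10,2],[14,5],[16,1],[17,0],[24,2],[29,1],[33,3],[33,5],[34,2],[36,5],[38,2],[40,1],[41,0],[46,1],[48,1],[49,1],[50,0],[51,2]]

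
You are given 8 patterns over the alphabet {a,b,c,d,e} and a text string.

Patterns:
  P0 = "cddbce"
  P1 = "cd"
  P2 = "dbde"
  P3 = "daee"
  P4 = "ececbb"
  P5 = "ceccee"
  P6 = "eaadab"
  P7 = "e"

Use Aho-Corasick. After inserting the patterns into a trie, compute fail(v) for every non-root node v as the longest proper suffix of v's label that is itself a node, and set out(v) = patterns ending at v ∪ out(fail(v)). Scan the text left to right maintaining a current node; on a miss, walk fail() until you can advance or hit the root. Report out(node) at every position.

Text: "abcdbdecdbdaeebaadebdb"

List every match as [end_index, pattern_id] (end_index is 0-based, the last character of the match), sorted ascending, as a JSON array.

Construct AC machine:
Trie nodes:
  0='ε' goto c→1 d→7 e→14
  1='c' goto d→2 e→20
  2='cd' goto d→3  [P1 ends]
  3='cdd' goto b→4
  4='cddb' goto c→5
  5='cddbc' goto e→6
  6='cddbce' goto ·  [P0 ends]
  7='d' goto a→11 b→8
  8='db' goto d→9
  9='dbd' goto e→10
  10='dbde' goto ·  [P2 ends]
  11='da' goto e→12
  12='dae' goto e→13
  13='daee' goto ·  [P3 ends]
  14='e' goto a→25 c→15  [P7 ends]
  15='ec' goto e→16
  16='ece' goto c→17
  17='ecec' goto b→18
  18='ececb' goto b→19
  19='ececbb' goto ·  [P4 ends]
  20='ce' goto c→21
  21='cec' goto c→22
  22='cecc' goto e→23
  23='cecce' goto e→24
  24='ceccee' goto ·  [P5 ends]
  25='ea' goto a→26
  26='eaa' goto d→27
  27='eaad' goto a→28
  28='eaada' goto b→29
  29='eaadab' goto ·  [P6 ends]

BFS fail/out derivation:
  n1('c'): parent n0 fail=0; on 'c' 0 → fail=0;  out ∅∪∅=∅
  n7('d'): parent n0 fail=0; on 'd' 0 → fail=0;  out ∅∪∅=∅
  n14('e'): parent n0 fail=0; on 'e' 0 → fail=0;  out {7}∪∅={7}
  n2('cd'): parent n1 fail=0; on 'd' 0 → fail=7;  out {1}∪∅={1}
  n8('db'): parent n7 fail=0; on 'b' 0 → fail=0;  out ∅∪∅=∅
  n11('da'): parent n7 fail=0; on 'a' 0 → fail=0;  out ∅∪∅=∅
  n15('ec'): parent n14 fail=0; on 'c' 0 → fail=1;  out ∅∪∅=∅
  n20('ce'): parent n1 fail=0; on 'e' 0 → fail=14;  out ∅∪{7}={7}
  n25('ea'): parent n14 fail=0; on 'a' 0 → fail=0;  out ∅∪∅=∅
  n3('cdd'): parent n2 fail=7; on 'd' 7→0 → fail=7;  out ∅∪∅=∅
  n9('dbd'): parent n8 fail=0; on 'd' 0 → fail=7;  out ∅∪∅=∅
  n12('dae'): parent n11 fail=0; on 'e' 0 → fail=14;  out ∅∪{7}={7}
  n16('ece'): parent n15 fail=1; on 'e' 1 → fail=20;  out ∅∪{7}={7}
  n21('cec'): parent n20 fail=14; on 'c' 14 → fail=15;  out ∅∪∅=∅
  n26('eaa'): parent n25 fail=0; on 'a' 0 → fail=0;  out ∅∪∅=∅
  n4('cddb'): parent n3 fail=7; on 'b' 7 → fail=8;  out ∅∪∅=∅
  n10('dbde'): parent n9 fail=7; on 'e' 7→0 → fail=14;  out {2}∪{7}={2,7}
  n13('daee'): parent n12 fail=14; on 'e' 14→0 → fail=14;  out {3}∪{7}={3,7}
  n17('ecec'): parent n16 fail=20; on 'c' 20 → fail=21;  out ∅∪∅=∅
  n22('cecc'): parent n21 fail=15; on 'c' 15→1→0 → fail=1;  out ∅∪∅=∅
  n27('eaad'): parent n26 fail=0; on 'd' 0 → fail=7;  out ∅∪∅=∅
  n5('cddbc'): parent n4 fail=8; on 'c' 8→0 → fail=1;  out ∅∪∅=∅
  n18('ececb'): parent n17 fail=21; on 'b' 21→15→1→0 → fail=0;  out ∅∪∅=∅
  n23('cecce'): parent n22 fail=1; on 'e' 1 → fail=20;  out ∅∪{7}={7}
  n28('eaada'): parent n27 fail=7; on 'a' 7 → fail=11;  out ∅∪∅=∅
  n6('cddbce'): parent n5 fail=1; on 'e' 1 → fail=20;  out {0}∪{7}={0,7}
  n19('ececbb'): parent n18 fail=0; on 'b' 0 → fail=0;  out {4}∪∅={4}
  n24('ceccee'): parent n23 fail=20; on 'e' 20→14→0 → fail=14;  out {5}∪{7}={5,7}
  n29('eaadab'): parent n28 fail=11; on 'b' 11→0 → fail=0;  out {6}∪∅={6}

Scan:
i=0 'a': node 0→0
i=1 'b': node 0→0
i=2 'c': node 0→1
i=3 'd': node 1→2  emit P1@[2:3]
i=4 'b': node 2→8 (fail-walked)
i=5 'd': node 8→9
i=6 'e': node 9→10  emit P2@[3:6],P7@[6:6]
i=7 'c': node 10→15 (fail-walked)
i=8 'd': node 15→2 (fail-walked)  emit P1@[7:8]
i=9 'b': node 2→8 (fail-walked)
i=10 'd': node 8→9
i=11 'a': node 9→11 (fail-walked)
i=12 'e': node 11→12  emit P7@[12:12]
i=13 'e': node 12→13  emit P3@[10:13],P7@[13:13]
i=14 'b': node 13→0 (fail-walked)
i=15 'a': node 0→0
i=16 'a': node 0→0
i=17 'd': node 0→7
i=18 'e': node 7→14 (fail-walked)  emit P7@[18:18]
i=19 'b': node 14→0 (fail-walked)
i=20 'd': node 0→7
i=21 'b': node 7→8

Matches: [[3,1],[6,2],[6,7],[8,1],[12,7],[13,3],[13,7],[18,7]]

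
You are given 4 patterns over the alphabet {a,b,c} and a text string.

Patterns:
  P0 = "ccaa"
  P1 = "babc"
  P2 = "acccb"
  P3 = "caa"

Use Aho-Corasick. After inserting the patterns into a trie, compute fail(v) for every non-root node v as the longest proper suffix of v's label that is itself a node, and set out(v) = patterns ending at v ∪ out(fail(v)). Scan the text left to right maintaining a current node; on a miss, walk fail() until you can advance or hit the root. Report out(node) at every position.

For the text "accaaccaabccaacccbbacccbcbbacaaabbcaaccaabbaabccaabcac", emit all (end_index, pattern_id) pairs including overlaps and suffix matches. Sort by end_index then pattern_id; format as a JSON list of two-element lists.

Build:
Trie (insert patterns):
  0='ε' goto a→9 b→5 c→1
  1='c' goto a→14 c→2
  2='cc' goto a→3
  3='cca' goto a→4
  4='ccaa' goto ·  [P0 ends]
  5='b' goto a→6
  6='ba' goto b→7
  7='bab' goto c→8
  8='babc' goto ·  [P1 ends]
  9='a' goto c→10
  10='ac' goto c→11
  11='acc' goto c→12
  12='accc' goto b→13
  13='acccb' goto ·  [P2 ends]
  14='ca' goto a→15
  15='caa' goto ·  [P3 ends]

Failure links (BFS by depth):
  fail(1) 'c': from fail(0)=0 chase 'c': 0 ⇒ 0;  out=∅∪out(0)=∅
  fail(5) 'b': from fail(0)=0 chase 'b': 0 ⇒ 0;  out=∅∪out(0)=∅
  fail(9) 'a': from fail(0)=0 chase 'a': 0 ⇒ 0;  out=∅∪out(0)=∅
  fail(2) 'cc': from fail(1)=0 chase 'c': 0 ⇒ 1;  out=∅∪out(1)=∅
  fail(6) 'ba': from fail(5)=0 chase 'a': 0 ⇒ 9;  out=∅∪out(9)=∅
  fail(10) 'ac': from fail(9)=0 chase 'c': 0 ⇒ 1;  out=∅∪out(1)=∅
  fail(14) 'ca': from fail(1)=0 chase 'a': 0 ⇒ 9;  out=∅∪out(9)=∅
  fail(3) 'cca': from fail(2)=1 chase 'a': 1 ⇒ 14;  out=∅∪out(14)=∅
  fail(7) 'bab': from fail(6)=9 chase 'b': 9→0 ⇒ 5;  out=∅∪out(5)=∅
  fail(11) 'acc': from fail(10)=1 chase 'c': 1 ⇒ 2;  out=∅∪out(2)=∅
  fail(15) 'caa': from fail(14)=9 chase 'a': 9→0 ⇒ 9;  out={3}∪out(9)={3}
  fail(4) 'ccaa': from fail(3)=14 chase 'a': 14 ⇒ 15;  out={0}∪out(15)={0,3}
  fail(8) 'babc': from fail(7)=5 chase 'c': 5→0 ⇒ 1;  out={1}∪out(1)={1}
  fail(12) 'accc': from fail(11)=2 chase 'c': 2→1 ⇒ 2;  out=∅∪out(2)=∅
  fail(13) 'acccb': from fail(12)=2 chase 'b': 2→1→0 ⇒ 5;  out={2}∪out(5)={2}

Scan:
pos 0 'a': at 9
pos 1 'c': at 10
pos 2 'c': at 11
pos 3 'a': at 3 (via fail)
pos 4 'a': at 4  emit P0@[1:4],P3@[2:4]
pos 5 'c': at 10 (via fail)
pos 6 'c': at 11
pos 7 'a': at 3 (via fail)
pos 8 'a': at 4  emit P0@[5:8],P3@[6:8]
pos 9 'b': at 5 (via fail)
pos 10 'c': at 1 (via fail)
pos 11 'c': at 2
pos 12 'a': at 3
pos 13 'a': at 4  emit P0@[10:13],P3@[11:13]
pos 14 'c': at 10 (via fail)
pos 15 'c': at 11
pos 16 'c': at 12
pos 17 'b': at 13  emit P2@[13:17]
pos 18 'b': at 5 (via fail)
pos 19 'a': at 6
pos 20 'c': at 10 (via fail)
pos 21 'c': at 11
pos 22 'c': at 12
pos 23 'b': at 13  emit P2@[19:23]
pos 24 'c': at 1 (via fail)
pos 25 'b': at 5 (via fail)
pos 26 'b': at 5 (via fail)
pos 27 'a': at 6
pos 28 'c': at 10 (via fail)
pos 29 'a': at 14 (via fail)
pos 30 'a': at 15  emit P3@[28:30]
pos 31 'a': at 9 (via fail)
pos 32 'b': at 5 (via fail)
pos 33 'b': at 5 (via fail)
pos 34 'c': at 1 (via fail)
pos 35 'a': at 14
pos 36 'a': at 15  emit P3@[34:36]
pos 37 'c': at 10 (via fail)
pos 38 'c': at 11
pos 39 'a': at 3 (via fail)
pos 40 'a': at 4  emit P0@[37:40],P3@[38:40]
pos 41 'b': at 5 (via fail)
pos 42 'b': at 5 (via fail)
pos 43 'a': at 6
pos 44 'a': at 9 (via fail)
pos 45 'b': at 5 (via fail)
pos 46 'c': at 1 (via fail)
pos 47 'c': at 2
pos 48 'a': at 3
pos 49 'a': at 4  emit P0@[46:49],P3@[47:49]
pos 50 'b': at 5 (via fail)
pos 51 'c': at 1 (via fail)
pos 52 'a': at 14
pos 53 'c': at 10 (via fail)

Matches: [[4,0],[4,3],[8,0],[8,3],[13,0],[13,3],[17,2],[23,2],[30,3],[36,3],[40,0],[40,3],[49,0],[49,3]]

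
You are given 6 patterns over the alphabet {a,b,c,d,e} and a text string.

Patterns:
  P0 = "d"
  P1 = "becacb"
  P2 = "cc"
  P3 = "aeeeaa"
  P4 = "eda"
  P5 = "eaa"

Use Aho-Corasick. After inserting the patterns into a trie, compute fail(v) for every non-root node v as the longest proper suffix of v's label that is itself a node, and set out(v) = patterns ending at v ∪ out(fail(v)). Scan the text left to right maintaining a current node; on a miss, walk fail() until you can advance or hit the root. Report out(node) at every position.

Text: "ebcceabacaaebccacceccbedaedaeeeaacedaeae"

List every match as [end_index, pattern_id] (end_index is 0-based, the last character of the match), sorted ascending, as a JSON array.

Build:
Trie (insert patterns):
  n0 'ε': a→10 b→2 c→8 d→1 e→16
  n1 'd': ·  ←P0
  n2 'b': e→3
  n3 'be': c→4
  n4 'bec': a→5
  n5 'beca': c→6
  n6 'becac': b→7
  n7 'becacb': ·  ←P1
  n8 'c': c→9
  n9 'cc': ·  ←P2
  n10 'a': e→11
  n11 'ae': e→12
  n12 'aee': e→13
  n13 'aeee': a→14
  n14 'aeeea': a→15
  n15 'aeeeaa': ·  ←P3
  n16 'e': a→19 d→17
  n17 'ed': a→18
  n18 'eda': ·  ←P4
  n19 'ea': a→20
  n20 'eaa': ·  ←P5

Failure links (BFS by depth):
  n1('d'): parent n0 fail=0; on 'd' 0 → fail=0;  out {0}∪∅={0}
  n2('b'): parent n0 fail=0; on 'b' 0 → fail=0;  out ∅∪∅=∅
  n8('c'): parent n0 fail=0; on 'c' 0 → fail=0;  out ∅∪∅=∅
  n10('a'): parent n0 fail=0; on 'a' 0 → fail=0;  out ∅∪∅=∅
  n16('e'): parent n0 fail=0; on 'e' 0 → fail=0;  out ∅∪∅=∅
  n3('be'): parent n2 fail=0; on 'e' 0 → fail=16;  out ∅∪∅=∅
  n9('cc'): parent n8 fail=0; on 'c' 0 → fail=8;  out {2}∪∅={2}
  n11('ae'): parent n10 fail=0; on 'e' 0 → fail=16;  out ∅∪∅=∅
  n17('ed'): parent n16 fail=0; on 'd' 0 → fail=1;  out ∅∪{0}={0}
  n19('ea'): parent n16 fail=0; on 'a' 0 → fail=10;  out ∅∪∅=∅
  n4('bec'): parent n3 fail=16; on 'c' 16→0 → fail=8;  out ∅∪∅=∅
  n12('aee'): parent n11 fail=16; on 'e' 16→0 → fail=16;  out ∅∪∅=∅
  n18('eda'): parent n17 fail=1; on 'a' 1→0 → fail=10;  out {4}∪∅={4}
  n20('eaa'): parent n19 fail=10; on 'a' 10→0 → fail=10;  out {5}∪∅={5}
  n5('beca'): parent n4 fail=8; on 'a' 8→0 → fail=10;  out ∅∪∅=∅
  n13('aeee'): parent n12 fail=16; on 'e' 16→0 → fail=16;  out ∅∪∅=∅
  n6('becac'): parent n5 fail=10; on 'c' 10→0 → fail=8;  out ∅∪∅=∅
  n14('aeeea'): parent n13 fail=16; on 'a' 16 → fail=19;  out ∅∪∅=∅
  n7('becacb'): parent n6 fail=8; on 'b' 8→0 → fail=2;  out {1}∪∅={1}
  n15('aeeeaa'): parent n14 fail=19; on 'a' 19 → fail=20;  out {3}∪{5}={3,5}

Scan:
i=0 'e': node 0→16
i=1 'b': node 16→2 (via fail)
i=2 'c': node 2→8 (via fail)
i=3 'c': node 8→9  emit P2@[2:3]
i=4 'e': node 9→16 (via fail)
i=5 'a': node 16→19
i=6 'b': node 19→2 (via fail)
i=7 'a': node 2→10 (via fail)
i=8 'c': node 10→8 (via fail)
i=9 'a': node 8→10 (via fail)
i=10 'a': node 10→10 (via fail)
i=11 'e': node 10→11
i=12 'b': node 11→2 (via fail)
i=13 'c': node 2→8 (via fail)
i=14 'c': node 8→9  emit P2@[13:14]
i=15 'a': node 9→10 (via fail)
i=16 'c': node 10→8 (via fail)
i=17 'c': node 8→9  emit P2@[16:17]
i=18 'e': node 9→16 (via fail)
i=19 'c': node 16→8 (via fail)
i=20 'c': node 8→9  emit P2@[19:20]
i=21 'b': node 9→2 (via fail)
i=22 'e': node 2→3
i=23 'd': node 3→17 (via fail)  emit P0@[23:23]
i=24 'a': node 17→18  emit P4@[22:24]
i=25 'e': node 18→11 (via fail)
i=26 'd': node 11→17 (via fail)  emit P0@[26:26]
i=27 'a': node 17→18  emit P4@[25:27]
i=28 'e': node 18→11 (via fail)
i=29 'e': node 11→12
i=30 'e': node 12→13
i=31 'a': node 13→14
i=32 'a': node 14→15  emit P3@[27:32],P5@[30:32]
i=33 'c': node 15→8 (via fail)
i=34 'e': node 8→16 (via fail)
i=35 'd': node 16→17  emit P0@[35:35]
i=36 'a': node 17→18  emit P4@[34:36]
i=37 'e': node 18→11 (via fail)
i=38 'a': node 11→19 (via fail)
i=39 'e': node 19→11 (via fail)

Result: [[3,2],[14,2],[17,2],[20,2],[23,0],[24,4],[26,0],[27,4],[32,3],[32,5],[35,0],[36,4]]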